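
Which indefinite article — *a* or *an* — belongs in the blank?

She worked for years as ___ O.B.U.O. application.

The indefinite article is chosen by the initial *sound* of the following word, not its spelling.
The initialism *O.B.U.O.* is read letter by letter; the first letter, O, is pronounced /oʊ/, which begins with a vowel sound.
So the article is *an*: She worked for years as an O.B.U.O. application.

an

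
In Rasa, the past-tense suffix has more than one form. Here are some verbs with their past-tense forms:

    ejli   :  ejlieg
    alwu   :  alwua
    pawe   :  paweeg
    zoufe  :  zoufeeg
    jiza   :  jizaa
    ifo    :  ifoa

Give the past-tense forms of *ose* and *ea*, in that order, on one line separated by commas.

The alternation tracks the last vowel of the stem — -eg when the last vowel of the stem is a front vowel (*ejli*, *pawe*, *zoufe*); -a when the last vowel of the stem is a back vowel (*alwu*, *jiza*, *ifo*).
Since the last vowel of *ose* is /e/ (a front vowel), it takes -eg, giving *oseeg*.
*ea* — last vowel /a/ (a back vowel) → -a → *eaa*.

oseeg, eaa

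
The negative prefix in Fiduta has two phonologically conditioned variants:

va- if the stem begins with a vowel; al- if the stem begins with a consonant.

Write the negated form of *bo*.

*bo*: first sound = /b/, a consonant → al- → *albo*.

albo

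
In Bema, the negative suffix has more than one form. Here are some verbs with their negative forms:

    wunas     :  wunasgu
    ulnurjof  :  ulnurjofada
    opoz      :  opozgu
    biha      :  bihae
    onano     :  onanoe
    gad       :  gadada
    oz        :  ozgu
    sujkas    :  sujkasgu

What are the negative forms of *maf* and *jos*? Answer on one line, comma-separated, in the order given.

The pattern is sibilance of the final sound: -gu when the stem ends in a sibilant (*wunas*, *opoz*, *oz*, *sujkas*); -ada when the stem ends in a non-sibilant consonant (*ulnurjof*, *gad*); -e when the stem ends in a vowel (*biha*, *onano*).
Since the final sound of *maf* is /f/ (a non-sibilant consonant), it takes -ada, giving *mafada*.
The final sound of *jos* is /s/, which is a sibilant, so the suffix is -gu, giving *josgu*.

mafada, josgu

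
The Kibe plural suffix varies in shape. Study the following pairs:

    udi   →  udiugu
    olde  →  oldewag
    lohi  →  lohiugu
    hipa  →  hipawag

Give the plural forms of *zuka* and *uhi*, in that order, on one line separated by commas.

The suffix is conditioned by the last vowel: -ugu when the last vowel of the stem is a high vowel (*udi*, *lohi*); -wag when the last vowel of the stem is a non-high vowel (*olde*, *hipa*).
*zuka*: last vowel = /a/, a non-high vowel → -wag → *zukawag*.
The last vowel of *uhi* is /i/, which is a high vowel, so the suffix is -ugu, giving *uhiugu*.

zukawag, uhiugu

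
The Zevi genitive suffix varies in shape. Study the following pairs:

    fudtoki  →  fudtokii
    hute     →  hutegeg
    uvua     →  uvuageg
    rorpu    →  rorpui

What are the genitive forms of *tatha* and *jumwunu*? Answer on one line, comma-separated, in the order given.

Looking at the last vowel of each stem: -i when the last vowel of the stem is a high vowel (*fudtoki*, *rorpu*); -geg when the last vowel of the stem is a non-high vowel (*hute*, *uvua*).
Since the last vowel of *tatha* is /a/ (a non-high vowel), it takes -geg, giving *tathageg*.
The last vowel of *jumwunu* is /u/, which is a high vowel, so the suffix is -i, giving *jumwunui*.

tathageg, jumwunui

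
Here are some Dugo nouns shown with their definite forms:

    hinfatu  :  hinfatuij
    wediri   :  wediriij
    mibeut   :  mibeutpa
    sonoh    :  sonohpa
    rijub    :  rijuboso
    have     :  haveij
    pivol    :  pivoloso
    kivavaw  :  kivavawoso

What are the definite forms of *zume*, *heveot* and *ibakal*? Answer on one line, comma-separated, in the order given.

The suffix is conditioned by the final sound: -pa when the stem ends in a voiceless consonant (*mibeut*, *sonoh*); -oso when the stem ends in a voiced consonant (*rijub*, *pivol*, *kivavaw*); -ij when the stem ends in a vowel (*hinfatu*, *wediri*, *have*).
The final sound of *zume* is /e/, which is a vowel, so the suffix is -ij, giving *zumeij*.
*heveot*: final sound = /t/, a voiceless consonant → -pa → *heveotpa*.
Since the final sound of *ibakal* is /l/ (a voiced consonant), it takes -oso, giving *ibakaloso*.

zumeij, heveotpa, ibakaloso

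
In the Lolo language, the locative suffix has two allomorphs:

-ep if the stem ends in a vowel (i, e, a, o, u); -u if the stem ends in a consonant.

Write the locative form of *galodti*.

*galodti* — final sound /i/ (a vowel) → -ep → *galodtiep*.

galodtiep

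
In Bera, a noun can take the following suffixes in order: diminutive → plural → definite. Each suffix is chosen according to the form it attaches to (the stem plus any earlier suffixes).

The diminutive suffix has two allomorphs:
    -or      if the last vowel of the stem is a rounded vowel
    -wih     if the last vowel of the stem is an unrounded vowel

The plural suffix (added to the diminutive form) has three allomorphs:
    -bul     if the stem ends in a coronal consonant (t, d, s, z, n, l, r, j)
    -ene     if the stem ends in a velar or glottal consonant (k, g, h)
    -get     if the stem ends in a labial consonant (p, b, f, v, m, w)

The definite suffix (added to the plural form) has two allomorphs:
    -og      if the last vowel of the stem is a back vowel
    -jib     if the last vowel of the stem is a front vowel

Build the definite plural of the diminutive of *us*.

usorbulog

Since the last vowel of *us* is /u/ (a rounded vowel), it takes -or, giving *usor*.
Since the final consonant of the diminutive form *usor* is /r/ (coronal), it takes -bul, giving *usorbul*.
Since the last vowel of the plural form *usorbul* is /u/ (a back vowel), it takes -og, giving *usorbulog*.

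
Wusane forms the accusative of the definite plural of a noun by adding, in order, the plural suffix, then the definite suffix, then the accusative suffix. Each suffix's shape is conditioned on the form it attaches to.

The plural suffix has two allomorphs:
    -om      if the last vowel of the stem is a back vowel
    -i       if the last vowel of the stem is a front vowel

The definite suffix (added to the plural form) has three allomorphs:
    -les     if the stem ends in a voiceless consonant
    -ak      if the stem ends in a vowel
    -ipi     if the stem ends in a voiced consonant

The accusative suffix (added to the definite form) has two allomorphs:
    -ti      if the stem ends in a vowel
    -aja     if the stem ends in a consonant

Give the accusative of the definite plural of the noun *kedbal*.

kedbalomipiti

*kedbal*: last vowel = /a/, a back vowel → -om → *kedbalom*.
The plural form *kedbalom* — final sound /m/ (a voiced consonant) → -ipi → *kedbalomipi*.
The definite form *kedbalomipi*: final sound = /i/, a vowel → -ti → *kedbalomipiti*.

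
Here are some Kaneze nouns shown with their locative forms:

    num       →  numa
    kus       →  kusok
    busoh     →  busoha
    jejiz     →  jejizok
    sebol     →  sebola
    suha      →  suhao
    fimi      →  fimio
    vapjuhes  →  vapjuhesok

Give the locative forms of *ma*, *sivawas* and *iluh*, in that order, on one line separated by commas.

The pattern is sibilance of the final sound: -ok when the stem ends in a sibilant (*kus*, *jejiz*, *vapjuhes*); -a when the stem ends in a non-sibilant consonant (*num*, *busoh*, *sebol*); -o when the stem ends in a vowel (*suha*, *fimi*).
Since the final sound of *ma* is /a/ (a vowel), it takes -o, giving *mao*.
The final sound of *sivawas* is /s/, which is a sibilant, so the suffix is -ok, giving *sivawasok*.
*iluh*: final sound = /h/, a non-sibilant consonant → -a → *iluha*.

mao, sivawasok, iluha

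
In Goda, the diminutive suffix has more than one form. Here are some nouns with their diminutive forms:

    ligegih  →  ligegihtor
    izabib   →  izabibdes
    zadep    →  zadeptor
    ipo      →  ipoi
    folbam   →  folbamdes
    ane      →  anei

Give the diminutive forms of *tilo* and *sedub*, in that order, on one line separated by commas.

Looking at the final sound of each stem: -tor when the stem ends in a voiceless consonant (*ligegih*, *zadep*); -des when the stem ends in a voiced consonant (*izabib*, *folbam*); -i when the stem ends in a vowel (*ipo*, *ane*).
The final sound of *tilo* is /o/, which is a vowel, so the suffix is -i, giving *tiloi*.
The final sound of *sedub* is /b/, which is a voiced consonant, so the suffix is -des, giving *sedubdes*.

tiloi, sedubdes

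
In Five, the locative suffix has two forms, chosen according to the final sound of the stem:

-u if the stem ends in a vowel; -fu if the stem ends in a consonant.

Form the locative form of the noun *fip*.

The final sound of *fip* is /p/, which is a consonant, so the suffix is -fu, giving *fipfu*.

fipfu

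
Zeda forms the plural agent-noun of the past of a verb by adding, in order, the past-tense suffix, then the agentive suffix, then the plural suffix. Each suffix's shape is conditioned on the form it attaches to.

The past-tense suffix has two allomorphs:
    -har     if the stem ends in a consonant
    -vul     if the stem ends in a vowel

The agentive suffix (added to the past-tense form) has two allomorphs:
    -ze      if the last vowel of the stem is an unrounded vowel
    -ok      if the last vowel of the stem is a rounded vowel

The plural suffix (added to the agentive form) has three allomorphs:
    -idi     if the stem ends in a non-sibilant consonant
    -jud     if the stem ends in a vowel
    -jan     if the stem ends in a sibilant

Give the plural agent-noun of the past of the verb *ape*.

The final sound of *ape* is /e/, which is a vowel, so the past-tense suffix is -vul, giving *apevul*.
The past-tense form *apevul* — last vowel /u/ (a rounded vowel) → -ok → *apevulok*.
The agentive form *apevulok*: final sound = /k/, a non-sibilant consonant → -idi → *apevulokidi*.

apevulokidi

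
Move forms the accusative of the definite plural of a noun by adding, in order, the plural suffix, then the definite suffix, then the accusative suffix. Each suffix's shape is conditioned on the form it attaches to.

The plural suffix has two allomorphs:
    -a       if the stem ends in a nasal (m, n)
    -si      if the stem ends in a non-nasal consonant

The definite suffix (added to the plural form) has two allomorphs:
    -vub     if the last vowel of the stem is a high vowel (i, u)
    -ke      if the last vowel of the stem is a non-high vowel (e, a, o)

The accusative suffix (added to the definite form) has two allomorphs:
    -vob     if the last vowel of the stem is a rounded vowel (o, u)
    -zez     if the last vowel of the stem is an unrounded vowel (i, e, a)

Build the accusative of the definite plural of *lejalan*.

The final consonant of *lejalan* is /n/, which is a nasal, so the plural suffix is -a, giving *lejalana*.
The plural form *lejalana*: last vowel = /a/, a non-high vowel → -ke → *lejalanake*.
Since the last vowel of the definite form *lejalanake* is /e/ (an unrounded vowel), it takes -zez, giving *lejalanakezez*.

lejalanakezez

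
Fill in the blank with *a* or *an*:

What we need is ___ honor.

an

The indefinite article is chosen by the initial *sound* of the following word, not its spelling.
*honor* begins with the sound /ɒ/ (silent h) — a vowel sound.
So the article is *an*: What we need is an honor.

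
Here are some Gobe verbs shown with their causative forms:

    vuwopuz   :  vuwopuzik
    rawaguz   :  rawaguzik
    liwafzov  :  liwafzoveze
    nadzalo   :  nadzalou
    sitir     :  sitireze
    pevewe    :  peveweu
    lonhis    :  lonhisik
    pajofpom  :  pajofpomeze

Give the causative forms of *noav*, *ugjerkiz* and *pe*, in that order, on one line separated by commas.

The suffix is conditioned by the final sound: -ik when the stem ends in a sibilant (*vuwopuz*, *rawaguz*, *lonhis*); -eze when the stem ends in a non-sibilant consonant (*liwafzov*, *sitir*, *pajofpom*); -u when the stem ends in a vowel (*nadzalo*, *pevewe*).
*noav*: final sound = /v/, a non-sibilant consonant → -eze → *noaveze*.
*ugjerkiz* — final sound /z/ (a sibilant) → -ik → *ugjerkizik*.
*pe* — final sound /e/ (a vowel) → -u → *peu*.

noaveze, ugjerkizik, peu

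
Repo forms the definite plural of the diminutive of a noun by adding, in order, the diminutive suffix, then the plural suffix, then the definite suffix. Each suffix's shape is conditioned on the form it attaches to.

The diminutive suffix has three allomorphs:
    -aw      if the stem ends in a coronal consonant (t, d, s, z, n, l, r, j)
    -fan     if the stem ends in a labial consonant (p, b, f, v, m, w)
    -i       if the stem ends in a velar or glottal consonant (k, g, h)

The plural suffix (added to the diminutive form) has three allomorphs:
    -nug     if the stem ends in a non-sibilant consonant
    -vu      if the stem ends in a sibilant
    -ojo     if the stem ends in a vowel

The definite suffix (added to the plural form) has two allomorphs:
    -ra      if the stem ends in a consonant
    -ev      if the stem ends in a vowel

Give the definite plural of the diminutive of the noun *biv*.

bivfannugra

Since the final consonant of *biv* is /v/ (labial), it takes -fan, giving *bivfan*.
The diminutive form *bivfan* — final sound /n/ (a non-sibilant consonant) → -nug → *bivfannug*.
The plural form *bivfannug* — final sound /g/ (a consonant) → -ra → *bivfannugra*.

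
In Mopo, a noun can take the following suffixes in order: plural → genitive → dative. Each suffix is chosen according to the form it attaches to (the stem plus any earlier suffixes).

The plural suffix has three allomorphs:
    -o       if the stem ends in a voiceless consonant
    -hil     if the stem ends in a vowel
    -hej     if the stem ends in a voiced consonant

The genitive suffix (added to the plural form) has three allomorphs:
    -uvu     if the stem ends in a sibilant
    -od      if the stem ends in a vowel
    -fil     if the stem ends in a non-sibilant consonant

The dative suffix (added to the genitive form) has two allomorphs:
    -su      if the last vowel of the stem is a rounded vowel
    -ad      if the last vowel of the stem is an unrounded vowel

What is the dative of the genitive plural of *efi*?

*efi*: final sound = /i/, a vowel → -hil → *efihil*.
Since the final sound of the plural form *efihil* is /l/ (a non-sibilant consonant), it takes -fil, giving *efihilfil*.
The genitive form *efihilfil* — last vowel /i/ (an unrounded vowel) → -ad → *efihilfilad*.

efihilfilad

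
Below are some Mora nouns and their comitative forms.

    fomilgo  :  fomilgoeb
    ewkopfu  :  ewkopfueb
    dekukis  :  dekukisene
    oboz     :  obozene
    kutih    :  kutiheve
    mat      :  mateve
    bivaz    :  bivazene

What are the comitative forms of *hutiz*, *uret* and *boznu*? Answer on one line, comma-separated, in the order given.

The pattern is sibilance of the final sound: -ene when the stem ends in a sibilant (*dekukis*, *oboz*, *bivaz*); -eve when the stem ends in a non-sibilant consonant (*kutih*, *mat*); -eb when the stem ends in a vowel (*fomilgo*, *ewkopfu*).
*hutiz* — final sound /z/ (a sibilant) → -ene → *hutizene*.
*uret* — final sound /t/ (a non-sibilant consonant) → -eve → *ureteve*.
*boznu* — final sound /u/ (a vowel) → -eb → *boznueb*.

hutizene, ureteve, boznueb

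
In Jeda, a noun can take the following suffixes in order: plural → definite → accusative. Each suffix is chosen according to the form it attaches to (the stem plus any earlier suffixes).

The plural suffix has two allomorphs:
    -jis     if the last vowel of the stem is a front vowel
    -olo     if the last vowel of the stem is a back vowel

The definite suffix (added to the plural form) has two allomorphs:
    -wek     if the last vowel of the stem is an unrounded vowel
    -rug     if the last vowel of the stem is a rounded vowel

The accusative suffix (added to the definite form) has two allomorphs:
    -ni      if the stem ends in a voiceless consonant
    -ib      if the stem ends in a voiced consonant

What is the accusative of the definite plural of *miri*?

mirijiswekni

Since the last vowel of *miri* is /i/ (a front vowel), it takes -jis, giving *mirijis*.
The last vowel of the plural form *mirijis* is /i/, which is an unrounded vowel, so the definite suffix is -wek, giving *mirijiswek*.
The final consonant of the definite form *mirijiswek* is /k/, which is voiceless, so the accusative suffix is -ni, giving *mirijiswekni*.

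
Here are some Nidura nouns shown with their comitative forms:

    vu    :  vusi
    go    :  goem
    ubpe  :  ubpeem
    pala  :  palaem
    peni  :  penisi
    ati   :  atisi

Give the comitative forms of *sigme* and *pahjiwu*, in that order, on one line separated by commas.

sigmeem, pahjiwusi

The pattern is height harmony: -si when the last vowel of the stem is a high vowel (*vu*, *peni*, *ati*); -em when the last vowel of the stem is a non-high vowel (*go*, *ubpe*, *pala*).
*sigme* — last vowel /e/ (a non-high vowel) → -em → *sigmeem*.
The last vowel of *pahjiwu* is /u/, which is a high vowel, so the suffix is -si, giving *pahjiwusi*.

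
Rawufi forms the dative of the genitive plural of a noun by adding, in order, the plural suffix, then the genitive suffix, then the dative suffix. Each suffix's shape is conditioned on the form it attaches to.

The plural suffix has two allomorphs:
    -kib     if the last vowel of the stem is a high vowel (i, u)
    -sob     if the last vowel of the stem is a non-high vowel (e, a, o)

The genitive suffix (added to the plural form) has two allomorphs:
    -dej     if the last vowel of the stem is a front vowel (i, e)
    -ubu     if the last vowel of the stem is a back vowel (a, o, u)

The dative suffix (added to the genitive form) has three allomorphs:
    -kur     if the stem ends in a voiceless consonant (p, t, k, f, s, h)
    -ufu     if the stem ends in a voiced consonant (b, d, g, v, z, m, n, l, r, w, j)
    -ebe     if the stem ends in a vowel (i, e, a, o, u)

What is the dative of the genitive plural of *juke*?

jukesobubuebe

Since the last vowel of *juke* is /e/ (a non-high vowel), it takes -sob, giving *jukesob*.
The last vowel of the plural form *jukesob* is /o/, which is a back vowel, so the genitive suffix is -ubu, giving *jukesobubu*.
The final sound of the genitive form *jukesobubu* is /u/, which is a vowel, so the dative suffix is -ebe, giving *jukesobubuebe*.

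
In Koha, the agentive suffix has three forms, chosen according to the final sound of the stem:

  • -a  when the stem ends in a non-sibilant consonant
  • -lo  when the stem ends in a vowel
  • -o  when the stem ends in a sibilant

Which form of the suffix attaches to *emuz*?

*emuz*: final sound = /z/, a sibilant → -o.

-o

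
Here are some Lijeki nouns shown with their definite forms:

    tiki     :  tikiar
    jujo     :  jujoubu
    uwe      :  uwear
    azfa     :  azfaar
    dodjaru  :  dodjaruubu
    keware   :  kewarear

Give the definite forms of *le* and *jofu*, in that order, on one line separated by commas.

lear, jofuubu

The suffix is conditioned by the last vowel: -ubu when the last vowel of the stem is a rounded vowel (*jujo*, *dodjaru*); -ar when the last vowel of the stem is an unrounded vowel (*tiki*, *uwe*, *azfa*, *keware*).
*le* — last vowel /e/ (an unrounded vowel) → -ar → *lear*.
*jofu* — last vowel /u/ (a rounded vowel) → -ubu → *jofuubu*.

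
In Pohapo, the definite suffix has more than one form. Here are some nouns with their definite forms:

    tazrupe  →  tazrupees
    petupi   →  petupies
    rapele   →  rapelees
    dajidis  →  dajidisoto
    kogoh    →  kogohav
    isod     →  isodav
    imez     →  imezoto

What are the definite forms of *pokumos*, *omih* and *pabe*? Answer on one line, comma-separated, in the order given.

The alternation tracks the final sound of the stem — -oto when the stem ends in a sibilant (*dajidis*, *imez*); -av when the stem ends in a non-sibilant consonant (*kogoh*, *isod*); -es when the stem ends in a vowel (*tazrupe*, *petupi*, *rapele*).
*pokumos*: final sound = /s/, a sibilant → -oto → *pokumosoto*.
*omih*: final sound = /h/, a non-sibilant consonant → -av → *omihav*.
*pabe* — final sound /e/ (a vowel) → -es → *pabees*.

pokumosoto, omihav, pabees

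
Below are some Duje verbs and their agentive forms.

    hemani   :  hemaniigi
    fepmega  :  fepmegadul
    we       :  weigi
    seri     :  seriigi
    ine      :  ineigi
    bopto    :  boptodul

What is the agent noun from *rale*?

raleigi

The alternation tracks the last vowel of the stem — -igi when the last vowel of the stem is a front vowel (*hemani*, *we*, *seri*, *ine*); -dul when the last vowel of the stem is a back vowel (*fepmega*, *bopto*).
*rale* — last vowel /e/ (a front vowel) → -igi → *raleigi*.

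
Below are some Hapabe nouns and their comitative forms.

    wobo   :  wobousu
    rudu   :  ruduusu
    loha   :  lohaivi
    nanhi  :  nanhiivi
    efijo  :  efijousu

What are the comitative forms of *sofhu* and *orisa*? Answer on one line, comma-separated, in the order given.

The suffix is conditioned by the last vowel: -usu when the last vowel of the stem is a rounded vowel (*wobo*, *rudu*, *efijo*); -ivi when the last vowel of the stem is an unrounded vowel (*loha*, *nanhi*).
The last vowel of *sofhu* is /u/, which is a rounded vowel, so the suffix is -usu, giving *sofhuusu*.
*orisa*: last vowel = /a/, an unrounded vowel → -ivi → *orisaivi*.

sofhuusu, orisaivi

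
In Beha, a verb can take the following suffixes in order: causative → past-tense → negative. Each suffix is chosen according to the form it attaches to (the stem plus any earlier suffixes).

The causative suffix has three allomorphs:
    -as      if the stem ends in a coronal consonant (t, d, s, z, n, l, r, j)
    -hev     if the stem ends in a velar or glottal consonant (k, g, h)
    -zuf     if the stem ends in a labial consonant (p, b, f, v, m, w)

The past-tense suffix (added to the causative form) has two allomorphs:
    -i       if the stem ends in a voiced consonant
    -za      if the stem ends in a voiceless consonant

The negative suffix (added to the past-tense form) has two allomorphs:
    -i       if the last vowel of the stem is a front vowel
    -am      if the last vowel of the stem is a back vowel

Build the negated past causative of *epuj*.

*epuj*: final consonant = /j/, coronal → -as → *epujas*.
The causative form *epujas* — final consonant /s/ (voiceless) → -za → *epujasza*.
The past-tense form *epujasza* — last vowel /a/ (a back vowel) → -am → *epujaszaam*.

epujaszaam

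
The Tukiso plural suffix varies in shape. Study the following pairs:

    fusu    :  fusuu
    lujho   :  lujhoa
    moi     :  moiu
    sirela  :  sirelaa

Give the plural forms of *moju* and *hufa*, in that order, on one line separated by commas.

mojuu, hufaa

The suffix is conditioned by the last vowel: -u when the last vowel of the stem is a high vowel (*fusu*, *moi*); -a when the last vowel of the stem is a non-high vowel (*lujho*, *sirela*).
The last vowel of *moju* is /u/, which is a high vowel, so the suffix is -u, giving *mojuu*.
Since the last vowel of *hufa* is /a/ (a non-high vowel), it takes -a, giving *hufaa*.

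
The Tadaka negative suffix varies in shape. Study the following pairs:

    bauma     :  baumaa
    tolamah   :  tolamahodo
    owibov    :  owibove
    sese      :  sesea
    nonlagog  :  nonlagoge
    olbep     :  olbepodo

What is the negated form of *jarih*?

The suffix is conditioned by the final sound: -odo when the stem ends in a voiceless consonant (*tolamah*, *olbep*); -e when the stem ends in a voiced consonant (*owibov*, *nonlagog*); -a when the stem ends in a vowel (*bauma*, *sese*).
The final sound of *jarih* is /h/, which is a voiceless consonant, so the suffix is -odo, giving *jarihodo*.

jarihodo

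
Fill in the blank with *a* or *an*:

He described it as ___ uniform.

The indefinite article is chosen by the initial *sound* of the following word, not its spelling.
*uniform* begins with the sound /juː/ (u pronounced /juː/) — a consonant sound.
So the article is *a*: He described it as a uniform.

a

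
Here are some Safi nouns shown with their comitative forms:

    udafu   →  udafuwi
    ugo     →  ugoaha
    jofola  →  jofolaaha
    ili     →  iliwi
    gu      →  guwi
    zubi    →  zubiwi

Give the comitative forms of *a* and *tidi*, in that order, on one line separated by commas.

aaha, tidiwi

The suffix is conditioned by the last vowel: -wi when the last vowel of the stem is a high vowel (*udafu*, *ili*, *gu*, *zubi*); -aha when the last vowel of the stem is a non-high vowel (*ugo*, *jofola*).
*a*: last vowel = /a/, a non-high vowel → -aha → *aaha*.
The last vowel of *tidi* is /i/, which is a high vowel, so the suffix is -wi, giving *tidiwi*.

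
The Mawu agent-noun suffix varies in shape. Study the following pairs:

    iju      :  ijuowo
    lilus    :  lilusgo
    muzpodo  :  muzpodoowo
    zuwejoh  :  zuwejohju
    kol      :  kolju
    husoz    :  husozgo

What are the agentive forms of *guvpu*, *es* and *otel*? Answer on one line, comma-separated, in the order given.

guvpuowo, esgo, otelju

The pattern is sibilance of the final sound: -go when the stem ends in a sibilant (*lilus*, *husoz*); -ju when the stem ends in a non-sibilant consonant (*zuwejoh*, *kol*); -owo when the stem ends in a vowel (*iju*, *muzpodo*).
The final sound of *guvpu* is /u/, which is a vowel, so the suffix is -owo, giving *guvpuowo*.
*es*: final sound = /s/, a sibilant → -go → *esgo*.
*otel*: final sound = /l/, a non-sibilant consonant → -ju → *otelju*.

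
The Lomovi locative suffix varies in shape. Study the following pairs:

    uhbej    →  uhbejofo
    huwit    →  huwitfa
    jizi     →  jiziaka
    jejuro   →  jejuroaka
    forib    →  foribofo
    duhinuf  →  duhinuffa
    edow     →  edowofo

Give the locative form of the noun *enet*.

enetfa

The alternation tracks the final sound of the stem — -fa when the stem ends in a voiceless consonant (*huwit*, *duhinuf*); -ofo when the stem ends in a voiced consonant (*uhbej*, *forib*, *edow*); -aka when the stem ends in a vowel (*jizi*, *jejuro*).
The final sound of *enet* is /t/, which is a voiceless consonant, so the suffix is -fa, giving *enetfa*.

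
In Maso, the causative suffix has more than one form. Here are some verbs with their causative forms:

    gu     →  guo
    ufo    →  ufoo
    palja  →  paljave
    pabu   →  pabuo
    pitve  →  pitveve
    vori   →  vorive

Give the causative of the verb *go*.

goo

The alternation tracks the last vowel of the stem — -o when the last vowel of the stem is a rounded vowel (*gu*, *ufo*, *pabu*); -ve when the last vowel of the stem is an unrounded vowel (*palja*, *pitve*, *vori*).
*go* — last vowel /o/ (a rounded vowel) → -o → *goo*.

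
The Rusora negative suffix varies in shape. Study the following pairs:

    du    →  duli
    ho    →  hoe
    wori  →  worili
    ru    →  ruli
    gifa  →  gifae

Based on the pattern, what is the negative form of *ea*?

Looking at the last vowel of each stem: -li when the last vowel of the stem is a high vowel (*du*, *wori*, *ru*); -e when the last vowel of the stem is a non-high vowel (*ho*, *gifa*).
The last vowel of *ea* is /a/, which is a non-high vowel, so the suffix is -e, giving *eae*.

eae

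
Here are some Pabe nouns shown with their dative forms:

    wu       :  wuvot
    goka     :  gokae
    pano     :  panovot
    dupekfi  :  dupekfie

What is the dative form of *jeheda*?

jehedae

The pattern is rounding harmony: -vot when the last vowel of the stem is a rounded vowel (*wu*, *pano*); -e when the last vowel of the stem is an unrounded vowel (*goka*, *dupekfi*).
The last vowel of *jeheda* is /a/, which is an unrounded vowel, so the suffix is -e, giving *jehedae*.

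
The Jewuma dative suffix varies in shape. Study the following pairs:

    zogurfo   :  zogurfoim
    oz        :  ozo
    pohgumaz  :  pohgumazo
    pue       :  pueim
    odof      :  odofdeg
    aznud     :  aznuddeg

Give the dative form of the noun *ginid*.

giniddeg

Looking at the final sound of each stem: -o when the stem ends in a sibilant (*oz*, *pohgumaz*); -deg when the stem ends in a non-sibilant consonant (*odof*, *aznud*); -im when the stem ends in a vowel (*zogurfo*, *pue*).
*ginid*: final sound = /d/, a non-sibilant consonant → -deg → *giniddeg*.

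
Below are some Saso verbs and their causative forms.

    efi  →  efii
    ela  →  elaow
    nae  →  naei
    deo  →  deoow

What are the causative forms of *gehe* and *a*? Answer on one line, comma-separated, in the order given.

gehei, aow

Looking at the last vowel of each stem: -i when the last vowel of the stem is a front vowel (*efi*, *nae*); -ow when the last vowel of the stem is a back vowel (*ela*, *deo*).
The last vowel of *gehe* is /e/, which is a front vowel, so the suffix is -i, giving *gehei*.
Since the last vowel of *a* is /a/ (a back vowel), it takes -ow, giving *aow*.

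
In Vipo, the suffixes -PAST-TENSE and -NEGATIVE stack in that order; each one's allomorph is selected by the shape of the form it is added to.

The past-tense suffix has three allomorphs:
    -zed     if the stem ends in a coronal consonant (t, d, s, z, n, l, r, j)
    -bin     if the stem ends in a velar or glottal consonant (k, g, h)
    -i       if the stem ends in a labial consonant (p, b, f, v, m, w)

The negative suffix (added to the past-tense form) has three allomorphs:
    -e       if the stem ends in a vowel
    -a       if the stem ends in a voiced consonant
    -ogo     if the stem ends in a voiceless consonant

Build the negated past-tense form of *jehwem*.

jehwemie

*jehwem*: final consonant = /m/, labial → -i → *jehwemi*.
The final sound of the past-tense form *jehwemi* is /i/, which is a vowel, so the negative suffix is -e, giving *jehwemie*.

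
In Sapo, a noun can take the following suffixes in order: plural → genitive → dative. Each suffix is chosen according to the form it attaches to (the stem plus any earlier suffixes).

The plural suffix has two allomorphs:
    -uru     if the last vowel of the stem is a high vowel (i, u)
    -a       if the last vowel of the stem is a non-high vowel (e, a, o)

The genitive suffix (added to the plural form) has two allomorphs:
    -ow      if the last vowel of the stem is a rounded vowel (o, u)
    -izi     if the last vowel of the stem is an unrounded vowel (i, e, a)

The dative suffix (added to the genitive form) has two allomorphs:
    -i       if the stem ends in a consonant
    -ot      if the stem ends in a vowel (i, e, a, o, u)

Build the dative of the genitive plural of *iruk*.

*iruk* — last vowel /u/ (a high vowel) → -uru → *irukuru*.
The plural form *irukuru*: last vowel = /u/, a rounded vowel → -ow → *irukuruow*.
The final sound of the genitive form *irukuruow* is /w/, which is a consonant, so the dative suffix is -i, giving *irukuruowi*.

irukuruowi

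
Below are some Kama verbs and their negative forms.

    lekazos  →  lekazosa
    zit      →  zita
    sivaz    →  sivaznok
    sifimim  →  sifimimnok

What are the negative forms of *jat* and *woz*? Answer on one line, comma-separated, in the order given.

jata, woznok

Looking at the final consonant of each stem: -a when the stem ends in a voiceless consonant (*lekazos*, *zit*); -nok when the stem ends in a voiced consonant (*sivaz*, *sifimim*).
The final consonant of *jat* is /t/, which is voiceless, so the suffix is -a, giving *jata*.
*woz*: final consonant = /z/, voiced → -nok → *woznok*.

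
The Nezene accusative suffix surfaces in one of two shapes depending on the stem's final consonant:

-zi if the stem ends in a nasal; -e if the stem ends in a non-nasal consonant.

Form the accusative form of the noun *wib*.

*wib* — final consonant /b/ (non-nasal) → -e → *wibe*.

wibe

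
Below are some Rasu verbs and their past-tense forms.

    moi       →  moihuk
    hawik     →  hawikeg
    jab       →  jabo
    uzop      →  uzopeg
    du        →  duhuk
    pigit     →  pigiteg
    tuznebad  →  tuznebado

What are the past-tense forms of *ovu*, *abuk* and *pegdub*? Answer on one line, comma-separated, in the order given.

The pattern is voicing of the final sound: -eg when the stem ends in a voiceless consonant (*hawik*, *uzop*, *pigit*); -o when the stem ends in a voiced consonant (*jab*, *tuznebad*); -huk when the stem ends in a vowel (*moi*, *du*).
*ovu* — final sound /u/ (a vowel) → -huk → *ovuhuk*.
*abuk* — final sound /k/ (a voiceless consonant) → -eg → *abukeg*.
Since the final sound of *pegdub* is /b/ (a voiced consonant), it takes -o, giving *pegdubo*.

ovuhuk, abukeg, pegdubo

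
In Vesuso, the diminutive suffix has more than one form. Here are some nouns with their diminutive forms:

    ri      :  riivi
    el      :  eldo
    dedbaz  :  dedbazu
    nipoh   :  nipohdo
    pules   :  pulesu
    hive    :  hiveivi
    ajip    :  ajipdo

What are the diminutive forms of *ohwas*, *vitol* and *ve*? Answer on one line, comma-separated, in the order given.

ohwasu, vitoldo, veivi

The pattern is sibilance of the final sound: -u when the stem ends in a sibilant (*dedbaz*, *pules*); -do when the stem ends in a non-sibilant consonant (*el*, *nipoh*, *ajip*); -ivi when the stem ends in a vowel (*ri*, *hive*).
*ohwas*: final sound = /s/, a sibilant → -u → *ohwasu*.
*vitol* — final sound /l/ (a non-sibilant consonant) → -do → *vitoldo*.
*ve* — final sound /e/ (a vowel) → -ivi → *veivi*.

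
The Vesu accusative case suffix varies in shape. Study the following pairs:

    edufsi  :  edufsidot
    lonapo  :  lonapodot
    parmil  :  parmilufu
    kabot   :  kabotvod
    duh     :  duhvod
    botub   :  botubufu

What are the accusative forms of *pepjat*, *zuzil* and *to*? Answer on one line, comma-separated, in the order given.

pepjatvod, zuzilufu, todot

The pattern is voicing of the final sound: -vod when the stem ends in a voiceless consonant (*kabot*, *duh*); -ufu when the stem ends in a voiced consonant (*parmil*, *botub*); -dot when the stem ends in a vowel (*edufsi*, *lonapo*).
The final sound of *pepjat* is /t/, which is a voiceless consonant, so the suffix is -vod, giving *pepjatvod*.
*zuzil* — final sound /l/ (a voiced consonant) → -ufu → *zuzilufu*.
Since the final sound of *to* is /o/ (a vowel), it takes -dot, giving *todot*.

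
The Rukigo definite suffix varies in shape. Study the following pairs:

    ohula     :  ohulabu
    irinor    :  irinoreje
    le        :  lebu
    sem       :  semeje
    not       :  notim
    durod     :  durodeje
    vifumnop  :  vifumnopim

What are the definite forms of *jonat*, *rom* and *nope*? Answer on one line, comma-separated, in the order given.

The pattern is voicing of the final sound: -im when the stem ends in a voiceless consonant (*not*, *vifumnop*); -eje when the stem ends in a voiced consonant (*irinor*, *sem*, *durod*); -bu when the stem ends in a vowel (*ohula*, *le*).
*jonat*: final sound = /t/, a voiceless consonant → -im → *jonatim*.
*rom*: final sound = /m/, a voiced consonant → -eje → *romeje*.
The final sound of *nope* is /e/, which is a vowel, so the suffix is -bu, giving *nopebu*.

jonatim, romeje, nopebu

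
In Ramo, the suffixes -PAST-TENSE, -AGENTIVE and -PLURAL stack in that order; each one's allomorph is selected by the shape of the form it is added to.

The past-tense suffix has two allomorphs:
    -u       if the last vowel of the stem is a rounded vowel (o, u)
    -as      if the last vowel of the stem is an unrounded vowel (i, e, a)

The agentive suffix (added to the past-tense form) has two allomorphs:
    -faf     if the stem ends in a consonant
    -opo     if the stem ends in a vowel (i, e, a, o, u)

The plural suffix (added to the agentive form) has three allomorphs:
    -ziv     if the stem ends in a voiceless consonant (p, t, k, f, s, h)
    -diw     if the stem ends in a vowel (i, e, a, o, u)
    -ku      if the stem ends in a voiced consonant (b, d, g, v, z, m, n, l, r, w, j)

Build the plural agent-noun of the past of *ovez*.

The last vowel of *ovez* is /e/, which is an unrounded vowel, so the past-tense suffix is -as, giving *ovezas*.
The past-tense form *ovezas*: final sound = /s/, a consonant → -faf → *ovezasfaf*.
The final sound of the agentive form *ovezasfaf* is /f/, which is a voiceless consonant, so the plural suffix is -ziv, giving *ovezasfafziv*.

ovezasfafziv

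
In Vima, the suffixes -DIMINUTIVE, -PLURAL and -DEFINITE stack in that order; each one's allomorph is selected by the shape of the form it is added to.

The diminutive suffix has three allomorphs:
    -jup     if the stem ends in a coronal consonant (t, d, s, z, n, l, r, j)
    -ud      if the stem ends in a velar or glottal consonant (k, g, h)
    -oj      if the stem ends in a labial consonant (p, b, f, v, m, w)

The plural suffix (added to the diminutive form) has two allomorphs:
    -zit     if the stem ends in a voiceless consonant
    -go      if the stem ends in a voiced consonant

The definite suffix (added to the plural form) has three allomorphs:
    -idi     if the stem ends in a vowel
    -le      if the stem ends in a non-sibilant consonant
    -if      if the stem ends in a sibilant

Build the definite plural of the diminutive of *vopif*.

Since the final consonant of *vopif* is /f/ (labial), it takes -oj, giving *vopifoj*.
The final consonant of the diminutive form *vopifoj* is /j/, which is voiced, so the plural suffix is -go, giving *vopifojgo*.
Since the final sound of the plural form *vopifojgo* is /o/ (a vowel), it takes -idi, giving *vopifojgoidi*.

vopifojgoidi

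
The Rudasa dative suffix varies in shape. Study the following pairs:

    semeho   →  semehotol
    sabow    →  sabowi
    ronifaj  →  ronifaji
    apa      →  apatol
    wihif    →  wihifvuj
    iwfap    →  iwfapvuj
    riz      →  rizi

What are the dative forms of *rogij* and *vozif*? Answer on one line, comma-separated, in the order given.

Looking at the final sound of each stem: -vuj when the stem ends in a voiceless consonant (*wihif*, *iwfap*); -i when the stem ends in a voiced consonant (*sabow*, *ronifaj*, *riz*); -tol when the stem ends in a vowel (*semeho*, *apa*).
Since the final sound of *rogij* is /j/ (a voiced consonant), it takes -i, giving *rogiji*.
Since the final sound of *vozif* is /f/ (a voiceless consonant), it takes -vuj, giving *vozifvuj*.

rogiji, vozifvuj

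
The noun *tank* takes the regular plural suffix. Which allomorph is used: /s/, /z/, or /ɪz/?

/s/

The stem *tank* ends in a voiceless non-sibilant consonant.
The plural suffix surfaces as /ɪz/ after sibilants, /s/ after other voiceless consonants, and /z/ after other voiced sounds.
So the plural -s on *tank* is pronounced /s/.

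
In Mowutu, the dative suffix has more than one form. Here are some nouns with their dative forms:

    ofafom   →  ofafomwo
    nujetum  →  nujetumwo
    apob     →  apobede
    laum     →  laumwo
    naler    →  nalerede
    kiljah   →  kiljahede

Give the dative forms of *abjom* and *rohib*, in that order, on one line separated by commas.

abjomwo, rohibede

The suffix is conditioned by the final consonant: -wo when the stem ends in a nasal (*ofafom*, *nujetum*, *laum*); -ede when the stem ends in a non-nasal consonant (*apob*, *naler*, *kiljah*).
The final consonant of *abjom* is /m/, which is a nasal, so the suffix is -wo, giving *abjomwo*.
*rohib* — final consonant /b/ (non-nasal) → -ede → *rohibede*.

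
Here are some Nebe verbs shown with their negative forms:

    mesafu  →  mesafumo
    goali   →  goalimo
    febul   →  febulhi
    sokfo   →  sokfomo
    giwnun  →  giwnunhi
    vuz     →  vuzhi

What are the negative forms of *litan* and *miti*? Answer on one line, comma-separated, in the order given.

litanhi, mitimo

The suffix is conditioned by the final sound: -hi when the stem ends in a consonant (*febul*, *giwnun*, *vuz*); -mo when the stem ends in a vowel (*mesafu*, *goali*, *sokfo*).
*litan*: final sound = /n/, a consonant → -hi → *litanhi*.
*miti*: final sound = /i/, a vowel → -mo → *mitimo*.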